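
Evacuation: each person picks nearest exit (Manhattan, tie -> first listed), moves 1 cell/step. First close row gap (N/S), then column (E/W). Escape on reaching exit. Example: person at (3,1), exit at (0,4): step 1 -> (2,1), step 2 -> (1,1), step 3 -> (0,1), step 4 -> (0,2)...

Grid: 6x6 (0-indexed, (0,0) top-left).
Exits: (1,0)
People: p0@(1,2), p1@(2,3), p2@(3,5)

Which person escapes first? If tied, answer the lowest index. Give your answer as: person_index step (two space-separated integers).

Answer: 0 2

Derivation:
Step 1: p0:(1,2)->(1,1) | p1:(2,3)->(1,3) | p2:(3,5)->(2,5)
Step 2: p0:(1,1)->(1,0)->EXIT | p1:(1,3)->(1,2) | p2:(2,5)->(1,5)
Step 3: p0:escaped | p1:(1,2)->(1,1) | p2:(1,5)->(1,4)
Step 4: p0:escaped | p1:(1,1)->(1,0)->EXIT | p2:(1,4)->(1,3)
Step 5: p0:escaped | p1:escaped | p2:(1,3)->(1,2)
Step 6: p0:escaped | p1:escaped | p2:(1,2)->(1,1)
Step 7: p0:escaped | p1:escaped | p2:(1,1)->(1,0)->EXIT
Exit steps: [2, 4, 7]
First to escape: p0 at step 2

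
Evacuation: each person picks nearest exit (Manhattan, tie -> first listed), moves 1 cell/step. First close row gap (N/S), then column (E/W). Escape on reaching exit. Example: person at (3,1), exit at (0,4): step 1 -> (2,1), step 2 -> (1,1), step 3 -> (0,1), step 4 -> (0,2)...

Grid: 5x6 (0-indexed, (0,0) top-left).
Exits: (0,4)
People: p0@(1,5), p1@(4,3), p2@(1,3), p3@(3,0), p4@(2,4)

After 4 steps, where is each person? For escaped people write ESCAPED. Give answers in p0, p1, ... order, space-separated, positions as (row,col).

Step 1: p0:(1,5)->(0,5) | p1:(4,3)->(3,3) | p2:(1,3)->(0,3) | p3:(3,0)->(2,0) | p4:(2,4)->(1,4)
Step 2: p0:(0,5)->(0,4)->EXIT | p1:(3,3)->(2,3) | p2:(0,3)->(0,4)->EXIT | p3:(2,0)->(1,0) | p4:(1,4)->(0,4)->EXIT
Step 3: p0:escaped | p1:(2,3)->(1,3) | p2:escaped | p3:(1,0)->(0,0) | p4:escaped
Step 4: p0:escaped | p1:(1,3)->(0,3) | p2:escaped | p3:(0,0)->(0,1) | p4:escaped

ESCAPED (0,3) ESCAPED (0,1) ESCAPED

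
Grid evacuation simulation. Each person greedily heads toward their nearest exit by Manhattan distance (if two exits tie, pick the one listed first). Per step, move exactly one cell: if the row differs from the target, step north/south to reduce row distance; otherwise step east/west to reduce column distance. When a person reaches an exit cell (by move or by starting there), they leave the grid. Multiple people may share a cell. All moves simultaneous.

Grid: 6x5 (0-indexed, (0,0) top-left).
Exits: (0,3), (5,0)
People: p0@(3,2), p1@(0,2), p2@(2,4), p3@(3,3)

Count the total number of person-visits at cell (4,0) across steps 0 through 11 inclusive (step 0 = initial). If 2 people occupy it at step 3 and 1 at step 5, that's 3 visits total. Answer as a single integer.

Step 0: p0@(3,2) p1@(0,2) p2@(2,4) p3@(3,3) -> at (4,0): 0 [-], cum=0
Step 1: p0@(2,2) p1@ESC p2@(1,4) p3@(2,3) -> at (4,0): 0 [-], cum=0
Step 2: p0@(1,2) p1@ESC p2@(0,4) p3@(1,3) -> at (4,0): 0 [-], cum=0
Step 3: p0@(0,2) p1@ESC p2@ESC p3@ESC -> at (4,0): 0 [-], cum=0
Step 4: p0@ESC p1@ESC p2@ESC p3@ESC -> at (4,0): 0 [-], cum=0
Total visits = 0

Answer: 0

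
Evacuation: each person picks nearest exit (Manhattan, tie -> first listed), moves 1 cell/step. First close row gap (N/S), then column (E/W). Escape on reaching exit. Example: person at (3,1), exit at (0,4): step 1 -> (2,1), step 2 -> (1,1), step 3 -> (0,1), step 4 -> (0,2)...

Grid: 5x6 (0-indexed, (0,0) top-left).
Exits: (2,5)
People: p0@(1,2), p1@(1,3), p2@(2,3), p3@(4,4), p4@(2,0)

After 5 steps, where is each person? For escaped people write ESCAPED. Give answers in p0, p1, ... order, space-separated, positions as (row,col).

Step 1: p0:(1,2)->(2,2) | p1:(1,3)->(2,3) | p2:(2,3)->(2,4) | p3:(4,4)->(3,4) | p4:(2,0)->(2,1)
Step 2: p0:(2,2)->(2,3) | p1:(2,3)->(2,4) | p2:(2,4)->(2,5)->EXIT | p3:(3,4)->(2,4) | p4:(2,1)->(2,2)
Step 3: p0:(2,3)->(2,4) | p1:(2,4)->(2,5)->EXIT | p2:escaped | p3:(2,4)->(2,5)->EXIT | p4:(2,2)->(2,3)
Step 4: p0:(2,4)->(2,5)->EXIT | p1:escaped | p2:escaped | p3:escaped | p4:(2,3)->(2,4)
Step 5: p0:escaped | p1:escaped | p2:escaped | p3:escaped | p4:(2,4)->(2,5)->EXIT

ESCAPED ESCAPED ESCAPED ESCAPED ESCAPED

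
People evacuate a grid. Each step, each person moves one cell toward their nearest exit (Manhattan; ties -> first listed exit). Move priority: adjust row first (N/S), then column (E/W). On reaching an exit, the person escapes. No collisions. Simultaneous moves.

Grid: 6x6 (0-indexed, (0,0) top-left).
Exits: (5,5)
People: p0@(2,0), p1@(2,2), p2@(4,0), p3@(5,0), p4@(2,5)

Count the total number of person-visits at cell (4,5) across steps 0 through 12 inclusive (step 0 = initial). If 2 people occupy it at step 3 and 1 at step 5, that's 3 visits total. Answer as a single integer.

Step 0: p0@(2,0) p1@(2,2) p2@(4,0) p3@(5,0) p4@(2,5) -> at (4,5): 0 [-], cum=0
Step 1: p0@(3,0) p1@(3,2) p2@(5,0) p3@(5,1) p4@(3,5) -> at (4,5): 0 [-], cum=0
Step 2: p0@(4,0) p1@(4,2) p2@(5,1) p3@(5,2) p4@(4,5) -> at (4,5): 1 [p4], cum=1
Step 3: p0@(5,0) p1@(5,2) p2@(5,2) p3@(5,3) p4@ESC -> at (4,5): 0 [-], cum=1
Step 4: p0@(5,1) p1@(5,3) p2@(5,3) p3@(5,4) p4@ESC -> at (4,5): 0 [-], cum=1
Step 5: p0@(5,2) p1@(5,4) p2@(5,4) p3@ESC p4@ESC -> at (4,5): 0 [-], cum=1
Step 6: p0@(5,3) p1@ESC p2@ESC p3@ESC p4@ESC -> at (4,5): 0 [-], cum=1
Step 7: p0@(5,4) p1@ESC p2@ESC p3@ESC p4@ESC -> at (4,5): 0 [-], cum=1
Step 8: p0@ESC p1@ESC p2@ESC p3@ESC p4@ESC -> at (4,5): 0 [-], cum=1
Total visits = 1

Answer: 1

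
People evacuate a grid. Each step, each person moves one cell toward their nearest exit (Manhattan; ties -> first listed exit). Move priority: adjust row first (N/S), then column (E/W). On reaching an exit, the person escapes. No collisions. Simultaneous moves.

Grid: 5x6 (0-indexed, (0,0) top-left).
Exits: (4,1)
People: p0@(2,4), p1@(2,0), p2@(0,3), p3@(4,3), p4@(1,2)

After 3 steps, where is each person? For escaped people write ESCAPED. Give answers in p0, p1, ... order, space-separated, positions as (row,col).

Step 1: p0:(2,4)->(3,4) | p1:(2,0)->(3,0) | p2:(0,3)->(1,3) | p3:(4,3)->(4,2) | p4:(1,2)->(2,2)
Step 2: p0:(3,4)->(4,4) | p1:(3,0)->(4,0) | p2:(1,3)->(2,3) | p3:(4,2)->(4,1)->EXIT | p4:(2,2)->(3,2)
Step 3: p0:(4,4)->(4,3) | p1:(4,0)->(4,1)->EXIT | p2:(2,3)->(3,3) | p3:escaped | p4:(3,2)->(4,2)

(4,3) ESCAPED (3,3) ESCAPED (4,2)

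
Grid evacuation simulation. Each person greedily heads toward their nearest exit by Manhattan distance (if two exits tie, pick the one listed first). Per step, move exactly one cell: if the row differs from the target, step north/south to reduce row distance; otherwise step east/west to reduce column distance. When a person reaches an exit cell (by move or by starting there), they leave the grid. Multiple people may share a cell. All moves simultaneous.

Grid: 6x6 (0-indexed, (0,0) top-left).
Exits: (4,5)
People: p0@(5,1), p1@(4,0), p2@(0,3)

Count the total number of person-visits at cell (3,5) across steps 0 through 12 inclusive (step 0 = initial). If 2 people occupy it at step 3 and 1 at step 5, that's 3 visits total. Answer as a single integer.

Answer: 0

Derivation:
Step 0: p0@(5,1) p1@(4,0) p2@(0,3) -> at (3,5): 0 [-], cum=0
Step 1: p0@(4,1) p1@(4,1) p2@(1,3) -> at (3,5): 0 [-], cum=0
Step 2: p0@(4,2) p1@(4,2) p2@(2,3) -> at (3,5): 0 [-], cum=0
Step 3: p0@(4,3) p1@(4,3) p2@(3,3) -> at (3,5): 0 [-], cum=0
Step 4: p0@(4,4) p1@(4,4) p2@(4,3) -> at (3,5): 0 [-], cum=0
Step 5: p0@ESC p1@ESC p2@(4,4) -> at (3,5): 0 [-], cum=0
Step 6: p0@ESC p1@ESC p2@ESC -> at (3,5): 0 [-], cum=0
Total visits = 0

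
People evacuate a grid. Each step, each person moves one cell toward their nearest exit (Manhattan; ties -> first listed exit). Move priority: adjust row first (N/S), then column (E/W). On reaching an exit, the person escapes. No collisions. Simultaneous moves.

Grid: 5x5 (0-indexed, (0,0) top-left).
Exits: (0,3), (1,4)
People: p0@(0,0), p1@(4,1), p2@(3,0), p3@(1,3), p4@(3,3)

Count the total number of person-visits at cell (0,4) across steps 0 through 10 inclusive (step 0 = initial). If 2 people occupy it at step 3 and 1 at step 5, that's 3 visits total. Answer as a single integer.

Step 0: p0@(0,0) p1@(4,1) p2@(3,0) p3@(1,3) p4@(3,3) -> at (0,4): 0 [-], cum=0
Step 1: p0@(0,1) p1@(3,1) p2@(2,0) p3@ESC p4@(2,3) -> at (0,4): 0 [-], cum=0
Step 2: p0@(0,2) p1@(2,1) p2@(1,0) p3@ESC p4@(1,3) -> at (0,4): 0 [-], cum=0
Step 3: p0@ESC p1@(1,1) p2@(0,0) p3@ESC p4@ESC -> at (0,4): 0 [-], cum=0
Step 4: p0@ESC p1@(0,1) p2@(0,1) p3@ESC p4@ESC -> at (0,4): 0 [-], cum=0
Step 5: p0@ESC p1@(0,2) p2@(0,2) p3@ESC p4@ESC -> at (0,4): 0 [-], cum=0
Step 6: p0@ESC p1@ESC p2@ESC p3@ESC p4@ESC -> at (0,4): 0 [-], cum=0
Total visits = 0

Answer: 0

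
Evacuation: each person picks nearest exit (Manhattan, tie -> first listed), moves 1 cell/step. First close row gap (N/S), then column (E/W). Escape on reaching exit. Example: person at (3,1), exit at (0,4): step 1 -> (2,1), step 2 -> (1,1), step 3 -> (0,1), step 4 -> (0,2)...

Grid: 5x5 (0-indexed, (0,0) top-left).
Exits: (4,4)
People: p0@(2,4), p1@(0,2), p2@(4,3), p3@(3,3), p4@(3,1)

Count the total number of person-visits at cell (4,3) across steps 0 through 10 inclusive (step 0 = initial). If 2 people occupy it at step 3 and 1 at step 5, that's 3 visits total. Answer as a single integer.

Answer: 4

Derivation:
Step 0: p0@(2,4) p1@(0,2) p2@(4,3) p3@(3,3) p4@(3,1) -> at (4,3): 1 [p2], cum=1
Step 1: p0@(3,4) p1@(1,2) p2@ESC p3@(4,3) p4@(4,1) -> at (4,3): 1 [p3], cum=2
Step 2: p0@ESC p1@(2,2) p2@ESC p3@ESC p4@(4,2) -> at (4,3): 0 [-], cum=2
Step 3: p0@ESC p1@(3,2) p2@ESC p3@ESC p4@(4,3) -> at (4,3): 1 [p4], cum=3
Step 4: p0@ESC p1@(4,2) p2@ESC p3@ESC p4@ESC -> at (4,3): 0 [-], cum=3
Step 5: p0@ESC p1@(4,3) p2@ESC p3@ESC p4@ESC -> at (4,3): 1 [p1], cum=4
Step 6: p0@ESC p1@ESC p2@ESC p3@ESC p4@ESC -> at (4,3): 0 [-], cum=4
Total visits = 4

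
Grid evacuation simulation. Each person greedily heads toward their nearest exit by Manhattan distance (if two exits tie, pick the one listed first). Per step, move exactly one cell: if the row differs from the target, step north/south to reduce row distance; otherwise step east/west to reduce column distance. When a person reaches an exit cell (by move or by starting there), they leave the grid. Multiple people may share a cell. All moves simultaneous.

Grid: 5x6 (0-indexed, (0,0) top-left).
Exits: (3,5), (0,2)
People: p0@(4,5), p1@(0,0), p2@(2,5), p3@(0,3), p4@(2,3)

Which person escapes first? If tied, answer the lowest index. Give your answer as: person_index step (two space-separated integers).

Answer: 0 1

Derivation:
Step 1: p0:(4,5)->(3,5)->EXIT | p1:(0,0)->(0,1) | p2:(2,5)->(3,5)->EXIT | p3:(0,3)->(0,2)->EXIT | p4:(2,3)->(3,3)
Step 2: p0:escaped | p1:(0,1)->(0,2)->EXIT | p2:escaped | p3:escaped | p4:(3,3)->(3,4)
Step 3: p0:escaped | p1:escaped | p2:escaped | p3:escaped | p4:(3,4)->(3,5)->EXIT
Exit steps: [1, 2, 1, 1, 3]
First to escape: p0 at step 1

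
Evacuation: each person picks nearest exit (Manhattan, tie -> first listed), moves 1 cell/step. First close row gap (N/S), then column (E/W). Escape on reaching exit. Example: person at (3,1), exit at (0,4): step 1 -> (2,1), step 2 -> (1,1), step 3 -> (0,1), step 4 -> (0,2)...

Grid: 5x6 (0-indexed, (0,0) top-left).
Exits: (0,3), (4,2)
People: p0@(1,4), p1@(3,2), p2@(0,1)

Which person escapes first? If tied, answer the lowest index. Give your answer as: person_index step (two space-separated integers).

Answer: 1 1

Derivation:
Step 1: p0:(1,4)->(0,4) | p1:(3,2)->(4,2)->EXIT | p2:(0,1)->(0,2)
Step 2: p0:(0,4)->(0,3)->EXIT | p1:escaped | p2:(0,2)->(0,3)->EXIT
Exit steps: [2, 1, 2]
First to escape: p1 at step 1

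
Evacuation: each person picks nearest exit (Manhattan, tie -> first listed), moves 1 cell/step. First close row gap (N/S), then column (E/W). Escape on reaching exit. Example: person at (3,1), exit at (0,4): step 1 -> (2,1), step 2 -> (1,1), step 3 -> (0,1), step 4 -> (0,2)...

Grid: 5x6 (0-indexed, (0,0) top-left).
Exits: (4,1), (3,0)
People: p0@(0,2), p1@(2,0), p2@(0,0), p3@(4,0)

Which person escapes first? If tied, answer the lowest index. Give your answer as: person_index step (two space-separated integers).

Step 1: p0:(0,2)->(1,2) | p1:(2,0)->(3,0)->EXIT | p2:(0,0)->(1,0) | p3:(4,0)->(4,1)->EXIT
Step 2: p0:(1,2)->(2,2) | p1:escaped | p2:(1,0)->(2,0) | p3:escaped
Step 3: p0:(2,2)->(3,2) | p1:escaped | p2:(2,0)->(3,0)->EXIT | p3:escaped
Step 4: p0:(3,2)->(4,2) | p1:escaped | p2:escaped | p3:escaped
Step 5: p0:(4,2)->(4,1)->EXIT | p1:escaped | p2:escaped | p3:escaped
Exit steps: [5, 1, 3, 1]
First to escape: p1 at step 1

Answer: 1 1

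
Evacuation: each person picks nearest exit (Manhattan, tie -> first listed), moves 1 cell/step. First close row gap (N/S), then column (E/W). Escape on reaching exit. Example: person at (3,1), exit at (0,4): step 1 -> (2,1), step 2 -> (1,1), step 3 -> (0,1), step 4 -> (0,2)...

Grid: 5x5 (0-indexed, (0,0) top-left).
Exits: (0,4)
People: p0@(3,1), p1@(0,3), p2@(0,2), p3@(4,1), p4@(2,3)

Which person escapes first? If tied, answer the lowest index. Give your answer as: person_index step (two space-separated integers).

Answer: 1 1

Derivation:
Step 1: p0:(3,1)->(2,1) | p1:(0,3)->(0,4)->EXIT | p2:(0,2)->(0,3) | p3:(4,1)->(3,1) | p4:(2,3)->(1,3)
Step 2: p0:(2,1)->(1,1) | p1:escaped | p2:(0,3)->(0,4)->EXIT | p3:(3,1)->(2,1) | p4:(1,3)->(0,3)
Step 3: p0:(1,1)->(0,1) | p1:escaped | p2:escaped | p3:(2,1)->(1,1) | p4:(0,3)->(0,4)->EXIT
Step 4: p0:(0,1)->(0,2) | p1:escaped | p2:escaped | p3:(1,1)->(0,1) | p4:escaped
Step 5: p0:(0,2)->(0,3) | p1:escaped | p2:escaped | p3:(0,1)->(0,2) | p4:escaped
Step 6: p0:(0,3)->(0,4)->EXIT | p1:escaped | p2:escaped | p3:(0,2)->(0,3) | p4:escaped
Step 7: p0:escaped | p1:escaped | p2:escaped | p3:(0,3)->(0,4)->EXIT | p4:escaped
Exit steps: [6, 1, 2, 7, 3]
First to escape: p1 at step 1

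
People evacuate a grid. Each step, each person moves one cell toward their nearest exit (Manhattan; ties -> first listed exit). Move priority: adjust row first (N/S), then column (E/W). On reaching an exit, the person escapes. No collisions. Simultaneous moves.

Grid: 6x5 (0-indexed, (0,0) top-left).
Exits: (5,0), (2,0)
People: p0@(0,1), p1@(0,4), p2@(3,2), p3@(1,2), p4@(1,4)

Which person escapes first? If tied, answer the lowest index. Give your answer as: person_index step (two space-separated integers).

Step 1: p0:(0,1)->(1,1) | p1:(0,4)->(1,4) | p2:(3,2)->(2,2) | p3:(1,2)->(2,2) | p4:(1,4)->(2,4)
Step 2: p0:(1,1)->(2,1) | p1:(1,4)->(2,4) | p2:(2,2)->(2,1) | p3:(2,2)->(2,1) | p4:(2,4)->(2,3)
Step 3: p0:(2,1)->(2,0)->EXIT | p1:(2,4)->(2,3) | p2:(2,1)->(2,0)->EXIT | p3:(2,1)->(2,0)->EXIT | p4:(2,3)->(2,2)
Step 4: p0:escaped | p1:(2,3)->(2,2) | p2:escaped | p3:escaped | p4:(2,2)->(2,1)
Step 5: p0:escaped | p1:(2,2)->(2,1) | p2:escaped | p3:escaped | p4:(2,1)->(2,0)->EXIT
Step 6: p0:escaped | p1:(2,1)->(2,0)->EXIT | p2:escaped | p3:escaped | p4:escaped
Exit steps: [3, 6, 3, 3, 5]
First to escape: p0 at step 3

Answer: 0 3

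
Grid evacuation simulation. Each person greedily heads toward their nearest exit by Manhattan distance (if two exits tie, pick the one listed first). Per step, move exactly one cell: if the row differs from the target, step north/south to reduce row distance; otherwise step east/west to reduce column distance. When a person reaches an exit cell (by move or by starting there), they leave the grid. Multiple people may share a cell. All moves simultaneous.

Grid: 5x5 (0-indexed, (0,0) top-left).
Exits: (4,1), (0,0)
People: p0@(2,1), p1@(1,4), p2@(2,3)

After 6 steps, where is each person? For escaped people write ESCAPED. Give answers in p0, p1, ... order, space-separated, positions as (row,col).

Step 1: p0:(2,1)->(3,1) | p1:(1,4)->(0,4) | p2:(2,3)->(3,3)
Step 2: p0:(3,1)->(4,1)->EXIT | p1:(0,4)->(0,3) | p2:(3,3)->(4,3)
Step 3: p0:escaped | p1:(0,3)->(0,2) | p2:(4,3)->(4,2)
Step 4: p0:escaped | p1:(0,2)->(0,1) | p2:(4,2)->(4,1)->EXIT
Step 5: p0:escaped | p1:(0,1)->(0,0)->EXIT | p2:escaped

ESCAPED ESCAPED ESCAPED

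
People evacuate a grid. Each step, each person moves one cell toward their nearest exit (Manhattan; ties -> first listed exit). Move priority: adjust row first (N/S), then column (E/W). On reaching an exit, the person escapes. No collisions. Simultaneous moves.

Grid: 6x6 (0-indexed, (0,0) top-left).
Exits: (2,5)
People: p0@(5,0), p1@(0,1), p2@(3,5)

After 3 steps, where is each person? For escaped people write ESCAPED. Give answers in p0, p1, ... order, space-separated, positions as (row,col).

Step 1: p0:(5,0)->(4,0) | p1:(0,1)->(1,1) | p2:(3,5)->(2,5)->EXIT
Step 2: p0:(4,0)->(3,0) | p1:(1,1)->(2,1) | p2:escaped
Step 3: p0:(3,0)->(2,0) | p1:(2,1)->(2,2) | p2:escaped

(2,0) (2,2) ESCAPED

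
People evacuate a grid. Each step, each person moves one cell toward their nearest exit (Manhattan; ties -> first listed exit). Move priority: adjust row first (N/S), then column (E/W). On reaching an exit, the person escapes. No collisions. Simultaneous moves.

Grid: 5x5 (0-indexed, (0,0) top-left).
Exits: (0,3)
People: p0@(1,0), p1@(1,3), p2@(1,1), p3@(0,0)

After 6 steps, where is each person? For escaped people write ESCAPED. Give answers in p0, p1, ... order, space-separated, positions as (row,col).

Step 1: p0:(1,0)->(0,0) | p1:(1,3)->(0,3)->EXIT | p2:(1,1)->(0,1) | p3:(0,0)->(0,1)
Step 2: p0:(0,0)->(0,1) | p1:escaped | p2:(0,1)->(0,2) | p3:(0,1)->(0,2)
Step 3: p0:(0,1)->(0,2) | p1:escaped | p2:(0,2)->(0,3)->EXIT | p3:(0,2)->(0,3)->EXIT
Step 4: p0:(0,2)->(0,3)->EXIT | p1:escaped | p2:escaped | p3:escaped

ESCAPED ESCAPED ESCAPED ESCAPED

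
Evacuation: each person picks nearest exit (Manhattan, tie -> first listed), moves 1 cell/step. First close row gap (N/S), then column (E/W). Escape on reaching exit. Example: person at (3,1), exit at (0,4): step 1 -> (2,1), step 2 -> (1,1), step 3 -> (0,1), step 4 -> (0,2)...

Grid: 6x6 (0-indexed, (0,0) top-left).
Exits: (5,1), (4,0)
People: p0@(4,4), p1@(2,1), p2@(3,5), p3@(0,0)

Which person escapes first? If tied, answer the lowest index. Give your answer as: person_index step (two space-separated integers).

Answer: 1 3

Derivation:
Step 1: p0:(4,4)->(5,4) | p1:(2,1)->(3,1) | p2:(3,5)->(4,5) | p3:(0,0)->(1,0)
Step 2: p0:(5,4)->(5,3) | p1:(3,1)->(4,1) | p2:(4,5)->(5,5) | p3:(1,0)->(2,0)
Step 3: p0:(5,3)->(5,2) | p1:(4,1)->(5,1)->EXIT | p2:(5,5)->(5,4) | p3:(2,0)->(3,0)
Step 4: p0:(5,2)->(5,1)->EXIT | p1:escaped | p2:(5,4)->(5,3) | p3:(3,0)->(4,0)->EXIT
Step 5: p0:escaped | p1:escaped | p2:(5,3)->(5,2) | p3:escaped
Step 6: p0:escaped | p1:escaped | p2:(5,2)->(5,1)->EXIT | p3:escaped
Exit steps: [4, 3, 6, 4]
First to escape: p1 at step 3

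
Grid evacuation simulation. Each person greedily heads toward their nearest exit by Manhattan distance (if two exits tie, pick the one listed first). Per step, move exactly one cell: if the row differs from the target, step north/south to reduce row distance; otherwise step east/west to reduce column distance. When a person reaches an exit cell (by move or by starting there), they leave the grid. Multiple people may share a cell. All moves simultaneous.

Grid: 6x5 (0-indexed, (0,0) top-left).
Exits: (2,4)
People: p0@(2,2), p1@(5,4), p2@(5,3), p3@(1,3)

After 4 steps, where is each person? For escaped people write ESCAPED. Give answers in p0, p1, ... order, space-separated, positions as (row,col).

Step 1: p0:(2,2)->(2,3) | p1:(5,4)->(4,4) | p2:(5,3)->(4,3) | p3:(1,3)->(2,3)
Step 2: p0:(2,3)->(2,4)->EXIT | p1:(4,4)->(3,4) | p2:(4,3)->(3,3) | p3:(2,3)->(2,4)->EXIT
Step 3: p0:escaped | p1:(3,4)->(2,4)->EXIT | p2:(3,3)->(2,3) | p3:escaped
Step 4: p0:escaped | p1:escaped | p2:(2,3)->(2,4)->EXIT | p3:escaped

ESCAPED ESCAPED ESCAPED ESCAPED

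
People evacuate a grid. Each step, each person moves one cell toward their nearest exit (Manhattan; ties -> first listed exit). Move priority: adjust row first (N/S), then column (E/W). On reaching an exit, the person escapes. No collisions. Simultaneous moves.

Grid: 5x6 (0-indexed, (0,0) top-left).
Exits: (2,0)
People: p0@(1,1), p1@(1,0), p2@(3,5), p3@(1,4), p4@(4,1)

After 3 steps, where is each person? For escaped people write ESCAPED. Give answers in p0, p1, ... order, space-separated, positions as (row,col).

Step 1: p0:(1,1)->(2,1) | p1:(1,0)->(2,0)->EXIT | p2:(3,5)->(2,5) | p3:(1,4)->(2,4) | p4:(4,1)->(3,1)
Step 2: p0:(2,1)->(2,0)->EXIT | p1:escaped | p2:(2,5)->(2,4) | p3:(2,4)->(2,3) | p4:(3,1)->(2,1)
Step 3: p0:escaped | p1:escaped | p2:(2,4)->(2,3) | p3:(2,3)->(2,2) | p4:(2,1)->(2,0)->EXIT

ESCAPED ESCAPED (2,3) (2,2) ESCAPED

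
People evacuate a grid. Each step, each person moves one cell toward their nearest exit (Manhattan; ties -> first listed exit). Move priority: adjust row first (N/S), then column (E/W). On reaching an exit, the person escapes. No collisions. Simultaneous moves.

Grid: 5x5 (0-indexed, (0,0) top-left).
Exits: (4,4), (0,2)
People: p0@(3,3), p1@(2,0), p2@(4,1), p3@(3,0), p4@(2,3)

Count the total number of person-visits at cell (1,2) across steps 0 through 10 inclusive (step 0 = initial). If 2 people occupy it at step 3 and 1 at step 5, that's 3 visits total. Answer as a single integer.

Answer: 0

Derivation:
Step 0: p0@(3,3) p1@(2,0) p2@(4,1) p3@(3,0) p4@(2,3) -> at (1,2): 0 [-], cum=0
Step 1: p0@(4,3) p1@(1,0) p2@(4,2) p3@(4,0) p4@(3,3) -> at (1,2): 0 [-], cum=0
Step 2: p0@ESC p1@(0,0) p2@(4,3) p3@(4,1) p4@(4,3) -> at (1,2): 0 [-], cum=0
Step 3: p0@ESC p1@(0,1) p2@ESC p3@(4,2) p4@ESC -> at (1,2): 0 [-], cum=0
Step 4: p0@ESC p1@ESC p2@ESC p3@(4,3) p4@ESC -> at (1,2): 0 [-], cum=0
Step 5: p0@ESC p1@ESC p2@ESC p3@ESC p4@ESC -> at (1,2): 0 [-], cum=0
Total visits = 0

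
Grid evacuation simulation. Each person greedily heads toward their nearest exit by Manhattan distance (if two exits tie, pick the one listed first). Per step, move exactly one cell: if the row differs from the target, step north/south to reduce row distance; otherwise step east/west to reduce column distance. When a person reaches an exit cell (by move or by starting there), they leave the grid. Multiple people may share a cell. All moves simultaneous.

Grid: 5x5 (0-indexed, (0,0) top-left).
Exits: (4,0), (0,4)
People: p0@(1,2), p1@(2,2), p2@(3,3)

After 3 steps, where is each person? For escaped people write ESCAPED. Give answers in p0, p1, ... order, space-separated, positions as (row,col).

Step 1: p0:(1,2)->(0,2) | p1:(2,2)->(3,2) | p2:(3,3)->(4,3)
Step 2: p0:(0,2)->(0,3) | p1:(3,2)->(4,2) | p2:(4,3)->(4,2)
Step 3: p0:(0,3)->(0,4)->EXIT | p1:(4,2)->(4,1) | p2:(4,2)->(4,1)

ESCAPED (4,1) (4,1)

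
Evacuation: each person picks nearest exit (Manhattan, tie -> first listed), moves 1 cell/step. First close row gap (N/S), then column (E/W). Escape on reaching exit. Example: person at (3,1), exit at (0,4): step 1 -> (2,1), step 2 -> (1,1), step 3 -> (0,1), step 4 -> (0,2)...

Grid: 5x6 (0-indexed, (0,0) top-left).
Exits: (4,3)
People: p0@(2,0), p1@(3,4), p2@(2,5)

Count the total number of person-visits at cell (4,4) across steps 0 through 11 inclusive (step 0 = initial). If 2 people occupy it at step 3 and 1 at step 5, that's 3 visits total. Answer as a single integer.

Answer: 2

Derivation:
Step 0: p0@(2,0) p1@(3,4) p2@(2,5) -> at (4,4): 0 [-], cum=0
Step 1: p0@(3,0) p1@(4,4) p2@(3,5) -> at (4,4): 1 [p1], cum=1
Step 2: p0@(4,0) p1@ESC p2@(4,5) -> at (4,4): 0 [-], cum=1
Step 3: p0@(4,1) p1@ESC p2@(4,4) -> at (4,4): 1 [p2], cum=2
Step 4: p0@(4,2) p1@ESC p2@ESC -> at (4,4): 0 [-], cum=2
Step 5: p0@ESC p1@ESC p2@ESC -> at (4,4): 0 [-], cum=2
Total visits = 2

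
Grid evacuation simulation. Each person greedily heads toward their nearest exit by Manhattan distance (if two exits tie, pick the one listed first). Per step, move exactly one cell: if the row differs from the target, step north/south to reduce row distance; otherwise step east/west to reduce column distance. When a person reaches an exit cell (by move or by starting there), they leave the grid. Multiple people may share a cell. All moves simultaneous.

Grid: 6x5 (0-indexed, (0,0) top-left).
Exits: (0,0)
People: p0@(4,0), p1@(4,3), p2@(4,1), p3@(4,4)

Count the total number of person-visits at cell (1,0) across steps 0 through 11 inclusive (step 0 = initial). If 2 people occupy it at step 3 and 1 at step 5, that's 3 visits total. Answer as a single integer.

Answer: 1

Derivation:
Step 0: p0@(4,0) p1@(4,3) p2@(4,1) p3@(4,4) -> at (1,0): 0 [-], cum=0
Step 1: p0@(3,0) p1@(3,3) p2@(3,1) p3@(3,4) -> at (1,0): 0 [-], cum=0
Step 2: p0@(2,0) p1@(2,3) p2@(2,1) p3@(2,4) -> at (1,0): 0 [-], cum=0
Step 3: p0@(1,0) p1@(1,3) p2@(1,1) p3@(1,4) -> at (1,0): 1 [p0], cum=1
Step 4: p0@ESC p1@(0,3) p2@(0,1) p3@(0,4) -> at (1,0): 0 [-], cum=1
Step 5: p0@ESC p1@(0,2) p2@ESC p3@(0,3) -> at (1,0): 0 [-], cum=1
Step 6: p0@ESC p1@(0,1) p2@ESC p3@(0,2) -> at (1,0): 0 [-], cum=1
Step 7: p0@ESC p1@ESC p2@ESC p3@(0,1) -> at (1,0): 0 [-], cum=1
Step 8: p0@ESC p1@ESC p2@ESC p3@ESC -> at (1,0): 0 [-], cum=1
Total visits = 1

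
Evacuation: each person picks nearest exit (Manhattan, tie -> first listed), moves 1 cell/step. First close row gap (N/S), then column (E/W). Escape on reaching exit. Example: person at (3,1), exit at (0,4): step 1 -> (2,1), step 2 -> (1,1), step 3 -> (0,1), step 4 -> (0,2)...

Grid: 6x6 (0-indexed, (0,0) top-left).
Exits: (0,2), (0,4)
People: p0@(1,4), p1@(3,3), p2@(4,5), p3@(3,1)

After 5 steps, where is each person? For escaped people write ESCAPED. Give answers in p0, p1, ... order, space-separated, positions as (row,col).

Step 1: p0:(1,4)->(0,4)->EXIT | p1:(3,3)->(2,3) | p2:(4,5)->(3,5) | p3:(3,1)->(2,1)
Step 2: p0:escaped | p1:(2,3)->(1,3) | p2:(3,5)->(2,5) | p3:(2,1)->(1,1)
Step 3: p0:escaped | p1:(1,3)->(0,3) | p2:(2,5)->(1,5) | p3:(1,1)->(0,1)
Step 4: p0:escaped | p1:(0,3)->(0,2)->EXIT | p2:(1,5)->(0,5) | p3:(0,1)->(0,2)->EXIT
Step 5: p0:escaped | p1:escaped | p2:(0,5)->(0,4)->EXIT | p3:escaped

ESCAPED ESCAPED ESCAPED ESCAPED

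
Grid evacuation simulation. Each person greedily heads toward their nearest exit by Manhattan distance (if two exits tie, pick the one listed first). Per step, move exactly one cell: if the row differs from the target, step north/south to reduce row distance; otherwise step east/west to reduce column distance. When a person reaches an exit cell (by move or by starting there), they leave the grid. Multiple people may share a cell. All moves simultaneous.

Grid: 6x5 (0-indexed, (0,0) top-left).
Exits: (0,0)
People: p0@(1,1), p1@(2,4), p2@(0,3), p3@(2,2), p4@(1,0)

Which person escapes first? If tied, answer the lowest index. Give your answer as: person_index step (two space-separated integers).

Answer: 4 1

Derivation:
Step 1: p0:(1,1)->(0,1) | p1:(2,4)->(1,4) | p2:(0,3)->(0,2) | p3:(2,2)->(1,2) | p4:(1,0)->(0,0)->EXIT
Step 2: p0:(0,1)->(0,0)->EXIT | p1:(1,4)->(0,4) | p2:(0,2)->(0,1) | p3:(1,2)->(0,2) | p4:escaped
Step 3: p0:escaped | p1:(0,4)->(0,3) | p2:(0,1)->(0,0)->EXIT | p3:(0,2)->(0,1) | p4:escaped
Step 4: p0:escaped | p1:(0,3)->(0,2) | p2:escaped | p3:(0,1)->(0,0)->EXIT | p4:escaped
Step 5: p0:escaped | p1:(0,2)->(0,1) | p2:escaped | p3:escaped | p4:escaped
Step 6: p0:escaped | p1:(0,1)->(0,0)->EXIT | p2:escaped | p3:escaped | p4:escaped
Exit steps: [2, 6, 3, 4, 1]
First to escape: p4 at step 1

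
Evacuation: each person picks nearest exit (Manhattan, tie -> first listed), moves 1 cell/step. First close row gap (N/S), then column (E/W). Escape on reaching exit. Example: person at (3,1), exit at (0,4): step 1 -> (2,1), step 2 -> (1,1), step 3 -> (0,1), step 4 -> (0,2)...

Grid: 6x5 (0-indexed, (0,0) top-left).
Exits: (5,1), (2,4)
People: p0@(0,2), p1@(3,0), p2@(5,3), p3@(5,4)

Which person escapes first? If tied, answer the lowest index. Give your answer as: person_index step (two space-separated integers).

Answer: 2 2

Derivation:
Step 1: p0:(0,2)->(1,2) | p1:(3,0)->(4,0) | p2:(5,3)->(5,2) | p3:(5,4)->(5,3)
Step 2: p0:(1,2)->(2,2) | p1:(4,0)->(5,0) | p2:(5,2)->(5,1)->EXIT | p3:(5,3)->(5,2)
Step 3: p0:(2,2)->(2,3) | p1:(5,0)->(5,1)->EXIT | p2:escaped | p3:(5,2)->(5,1)->EXIT
Step 4: p0:(2,3)->(2,4)->EXIT | p1:escaped | p2:escaped | p3:escaped
Exit steps: [4, 3, 2, 3]
First to escape: p2 at step 2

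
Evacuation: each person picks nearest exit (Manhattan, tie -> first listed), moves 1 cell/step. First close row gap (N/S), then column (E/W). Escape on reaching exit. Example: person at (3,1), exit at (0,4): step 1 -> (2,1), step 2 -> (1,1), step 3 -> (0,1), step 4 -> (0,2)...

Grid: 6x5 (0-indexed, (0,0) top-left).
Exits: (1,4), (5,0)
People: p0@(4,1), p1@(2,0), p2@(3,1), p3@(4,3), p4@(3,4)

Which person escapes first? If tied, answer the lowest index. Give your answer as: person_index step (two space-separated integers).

Answer: 0 2

Derivation:
Step 1: p0:(4,1)->(5,1) | p1:(2,0)->(3,0) | p2:(3,1)->(4,1) | p3:(4,3)->(3,3) | p4:(3,4)->(2,4)
Step 2: p0:(5,1)->(5,0)->EXIT | p1:(3,0)->(4,0) | p2:(4,1)->(5,1) | p3:(3,3)->(2,3) | p4:(2,4)->(1,4)->EXIT
Step 3: p0:escaped | p1:(4,0)->(5,0)->EXIT | p2:(5,1)->(5,0)->EXIT | p3:(2,3)->(1,3) | p4:escaped
Step 4: p0:escaped | p1:escaped | p2:escaped | p3:(1,3)->(1,4)->EXIT | p4:escaped
Exit steps: [2, 3, 3, 4, 2]
First to escape: p0 at step 2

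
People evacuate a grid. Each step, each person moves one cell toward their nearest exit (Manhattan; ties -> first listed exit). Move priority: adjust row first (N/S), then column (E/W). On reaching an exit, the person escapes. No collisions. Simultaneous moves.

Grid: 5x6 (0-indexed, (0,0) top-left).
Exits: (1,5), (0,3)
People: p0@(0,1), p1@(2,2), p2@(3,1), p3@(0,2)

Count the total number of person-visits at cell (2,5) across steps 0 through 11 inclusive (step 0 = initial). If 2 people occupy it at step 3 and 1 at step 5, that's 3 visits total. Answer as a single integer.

Answer: 0

Derivation:
Step 0: p0@(0,1) p1@(2,2) p2@(3,1) p3@(0,2) -> at (2,5): 0 [-], cum=0
Step 1: p0@(0,2) p1@(1,2) p2@(2,1) p3@ESC -> at (2,5): 0 [-], cum=0
Step 2: p0@ESC p1@(0,2) p2@(1,1) p3@ESC -> at (2,5): 0 [-], cum=0
Step 3: p0@ESC p1@ESC p2@(0,1) p3@ESC -> at (2,5): 0 [-], cum=0
Step 4: p0@ESC p1@ESC p2@(0,2) p3@ESC -> at (2,5): 0 [-], cum=0
Step 5: p0@ESC p1@ESC p2@ESC p3@ESC -> at (2,5): 0 [-], cum=0
Total visits = 0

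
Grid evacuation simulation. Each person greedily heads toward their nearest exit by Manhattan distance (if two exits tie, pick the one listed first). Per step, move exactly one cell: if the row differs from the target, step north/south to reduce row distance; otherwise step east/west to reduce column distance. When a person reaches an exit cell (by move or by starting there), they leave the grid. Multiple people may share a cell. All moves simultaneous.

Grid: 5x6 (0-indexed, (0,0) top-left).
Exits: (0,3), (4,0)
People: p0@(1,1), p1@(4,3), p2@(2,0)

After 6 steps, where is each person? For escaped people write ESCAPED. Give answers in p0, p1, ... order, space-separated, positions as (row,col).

Step 1: p0:(1,1)->(0,1) | p1:(4,3)->(4,2) | p2:(2,0)->(3,0)
Step 2: p0:(0,1)->(0,2) | p1:(4,2)->(4,1) | p2:(3,0)->(4,0)->EXIT
Step 3: p0:(0,2)->(0,3)->EXIT | p1:(4,1)->(4,0)->EXIT | p2:escaped

ESCAPED ESCAPED ESCAPED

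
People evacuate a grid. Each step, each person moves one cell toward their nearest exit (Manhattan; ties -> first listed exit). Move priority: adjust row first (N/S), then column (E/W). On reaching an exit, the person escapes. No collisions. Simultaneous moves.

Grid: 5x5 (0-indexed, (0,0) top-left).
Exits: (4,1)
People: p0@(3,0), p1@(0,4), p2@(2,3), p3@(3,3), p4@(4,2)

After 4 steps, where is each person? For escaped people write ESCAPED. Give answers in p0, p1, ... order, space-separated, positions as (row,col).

Step 1: p0:(3,0)->(4,0) | p1:(0,4)->(1,4) | p2:(2,3)->(3,3) | p3:(3,3)->(4,3) | p4:(4,2)->(4,1)->EXIT
Step 2: p0:(4,0)->(4,1)->EXIT | p1:(1,4)->(2,4) | p2:(3,3)->(4,3) | p3:(4,3)->(4,2) | p4:escaped
Step 3: p0:escaped | p1:(2,4)->(3,4) | p2:(4,3)->(4,2) | p3:(4,2)->(4,1)->EXIT | p4:escaped
Step 4: p0:escaped | p1:(3,4)->(4,4) | p2:(4,2)->(4,1)->EXIT | p3:escaped | p4:escaped

ESCAPED (4,4) ESCAPED ESCAPED ESCAPED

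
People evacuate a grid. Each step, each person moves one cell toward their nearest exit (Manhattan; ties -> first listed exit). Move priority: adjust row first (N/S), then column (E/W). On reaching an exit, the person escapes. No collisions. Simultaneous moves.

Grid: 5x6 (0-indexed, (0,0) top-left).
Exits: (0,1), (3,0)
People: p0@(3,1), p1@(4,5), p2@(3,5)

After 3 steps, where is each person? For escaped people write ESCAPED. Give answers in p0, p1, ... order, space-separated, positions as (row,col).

Step 1: p0:(3,1)->(3,0)->EXIT | p1:(4,5)->(3,5) | p2:(3,5)->(3,4)
Step 2: p0:escaped | p1:(3,5)->(3,4) | p2:(3,4)->(3,3)
Step 3: p0:escaped | p1:(3,4)->(3,3) | p2:(3,3)->(3,2)

ESCAPED (3,3) (3,2)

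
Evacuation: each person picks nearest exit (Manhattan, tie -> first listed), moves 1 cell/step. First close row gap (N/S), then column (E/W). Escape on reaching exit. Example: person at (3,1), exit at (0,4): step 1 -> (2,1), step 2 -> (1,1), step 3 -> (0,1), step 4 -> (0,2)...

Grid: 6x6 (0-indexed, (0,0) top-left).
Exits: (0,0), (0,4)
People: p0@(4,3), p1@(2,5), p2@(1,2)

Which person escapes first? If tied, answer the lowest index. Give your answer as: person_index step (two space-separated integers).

Answer: 1 3

Derivation:
Step 1: p0:(4,3)->(3,3) | p1:(2,5)->(1,5) | p2:(1,2)->(0,2)
Step 2: p0:(3,3)->(2,3) | p1:(1,5)->(0,5) | p2:(0,2)->(0,1)
Step 3: p0:(2,3)->(1,3) | p1:(0,5)->(0,4)->EXIT | p2:(0,1)->(0,0)->EXIT
Step 4: p0:(1,3)->(0,3) | p1:escaped | p2:escaped
Step 5: p0:(0,3)->(0,4)->EXIT | p1:escaped | p2:escaped
Exit steps: [5, 3, 3]
First to escape: p1 at step 3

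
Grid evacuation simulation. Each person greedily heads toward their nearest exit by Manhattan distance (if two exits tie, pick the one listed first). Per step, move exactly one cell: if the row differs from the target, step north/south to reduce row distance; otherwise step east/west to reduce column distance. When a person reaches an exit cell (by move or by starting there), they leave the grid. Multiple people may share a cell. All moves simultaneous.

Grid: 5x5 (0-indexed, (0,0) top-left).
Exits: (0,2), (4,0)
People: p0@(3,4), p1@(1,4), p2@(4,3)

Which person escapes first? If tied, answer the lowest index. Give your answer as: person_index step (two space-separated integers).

Step 1: p0:(3,4)->(2,4) | p1:(1,4)->(0,4) | p2:(4,3)->(4,2)
Step 2: p0:(2,4)->(1,4) | p1:(0,4)->(0,3) | p2:(4,2)->(4,1)
Step 3: p0:(1,4)->(0,4) | p1:(0,3)->(0,2)->EXIT | p2:(4,1)->(4,0)->EXIT
Step 4: p0:(0,4)->(0,3) | p1:escaped | p2:escaped
Step 5: p0:(0,3)->(0,2)->EXIT | p1:escaped | p2:escaped
Exit steps: [5, 3, 3]
First to escape: p1 at step 3

Answer: 1 3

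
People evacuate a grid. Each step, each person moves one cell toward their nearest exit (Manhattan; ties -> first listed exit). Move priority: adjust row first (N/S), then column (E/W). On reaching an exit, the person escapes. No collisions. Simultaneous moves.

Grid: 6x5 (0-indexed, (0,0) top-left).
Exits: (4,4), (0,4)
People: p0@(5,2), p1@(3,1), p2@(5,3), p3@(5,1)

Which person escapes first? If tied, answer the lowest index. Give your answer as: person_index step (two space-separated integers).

Answer: 2 2

Derivation:
Step 1: p0:(5,2)->(4,2) | p1:(3,1)->(4,1) | p2:(5,3)->(4,3) | p3:(5,1)->(4,1)
Step 2: p0:(4,2)->(4,3) | p1:(4,1)->(4,2) | p2:(4,3)->(4,4)->EXIT | p3:(4,1)->(4,2)
Step 3: p0:(4,3)->(4,4)->EXIT | p1:(4,2)->(4,3) | p2:escaped | p3:(4,2)->(4,3)
Step 4: p0:escaped | p1:(4,3)->(4,4)->EXIT | p2:escaped | p3:(4,3)->(4,4)->EXIT
Exit steps: [3, 4, 2, 4]
First to escape: p2 at step 2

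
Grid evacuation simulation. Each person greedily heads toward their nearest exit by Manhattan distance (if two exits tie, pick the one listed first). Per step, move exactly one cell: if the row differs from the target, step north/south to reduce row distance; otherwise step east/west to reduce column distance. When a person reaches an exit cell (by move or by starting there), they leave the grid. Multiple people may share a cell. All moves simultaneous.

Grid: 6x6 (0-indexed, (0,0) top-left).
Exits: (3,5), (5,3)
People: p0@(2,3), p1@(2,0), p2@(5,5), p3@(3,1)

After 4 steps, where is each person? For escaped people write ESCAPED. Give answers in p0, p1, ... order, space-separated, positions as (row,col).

Step 1: p0:(2,3)->(3,3) | p1:(2,0)->(3,0) | p2:(5,5)->(4,5) | p3:(3,1)->(3,2)
Step 2: p0:(3,3)->(3,4) | p1:(3,0)->(3,1) | p2:(4,5)->(3,5)->EXIT | p3:(3,2)->(3,3)
Step 3: p0:(3,4)->(3,5)->EXIT | p1:(3,1)->(3,2) | p2:escaped | p3:(3,3)->(3,4)
Step 4: p0:escaped | p1:(3,2)->(3,3) | p2:escaped | p3:(3,4)->(3,5)->EXIT

ESCAPED (3,3) ESCAPED ESCAPED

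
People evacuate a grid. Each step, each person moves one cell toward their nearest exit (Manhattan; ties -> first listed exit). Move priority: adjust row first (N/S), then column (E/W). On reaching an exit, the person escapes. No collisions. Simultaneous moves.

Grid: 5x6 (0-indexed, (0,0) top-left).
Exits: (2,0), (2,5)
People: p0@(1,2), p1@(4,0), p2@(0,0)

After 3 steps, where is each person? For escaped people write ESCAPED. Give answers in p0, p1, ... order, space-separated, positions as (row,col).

Step 1: p0:(1,2)->(2,2) | p1:(4,0)->(3,0) | p2:(0,0)->(1,0)
Step 2: p0:(2,2)->(2,1) | p1:(3,0)->(2,0)->EXIT | p2:(1,0)->(2,0)->EXIT
Step 3: p0:(2,1)->(2,0)->EXIT | p1:escaped | p2:escaped

ESCAPED ESCAPED ESCAPED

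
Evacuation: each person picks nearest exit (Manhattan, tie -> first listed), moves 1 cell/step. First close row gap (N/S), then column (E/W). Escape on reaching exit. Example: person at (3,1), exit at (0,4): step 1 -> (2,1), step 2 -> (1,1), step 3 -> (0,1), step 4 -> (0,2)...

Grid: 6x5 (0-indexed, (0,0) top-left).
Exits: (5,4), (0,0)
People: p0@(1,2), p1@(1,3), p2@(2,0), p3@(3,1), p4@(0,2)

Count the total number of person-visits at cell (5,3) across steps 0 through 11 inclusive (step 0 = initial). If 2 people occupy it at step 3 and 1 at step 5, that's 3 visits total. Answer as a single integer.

Answer: 0

Derivation:
Step 0: p0@(1,2) p1@(1,3) p2@(2,0) p3@(3,1) p4@(0,2) -> at (5,3): 0 [-], cum=0
Step 1: p0@(0,2) p1@(0,3) p2@(1,0) p3@(2,1) p4@(0,1) -> at (5,3): 0 [-], cum=0
Step 2: p0@(0,1) p1@(0,2) p2@ESC p3@(1,1) p4@ESC -> at (5,3): 0 [-], cum=0
Step 3: p0@ESC p1@(0,1) p2@ESC p3@(0,1) p4@ESC -> at (5,3): 0 [-], cum=0
Step 4: p0@ESC p1@ESC p2@ESC p3@ESC p4@ESC -> at (5,3): 0 [-], cum=0
Total visits = 0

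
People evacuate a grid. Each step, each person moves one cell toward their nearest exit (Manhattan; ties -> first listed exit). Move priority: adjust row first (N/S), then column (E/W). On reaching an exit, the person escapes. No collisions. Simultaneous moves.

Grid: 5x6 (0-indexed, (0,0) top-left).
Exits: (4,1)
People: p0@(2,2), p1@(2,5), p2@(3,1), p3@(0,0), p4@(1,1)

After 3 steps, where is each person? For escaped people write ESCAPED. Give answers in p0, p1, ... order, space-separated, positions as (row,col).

Step 1: p0:(2,2)->(3,2) | p1:(2,5)->(3,5) | p2:(3,1)->(4,1)->EXIT | p3:(0,0)->(1,0) | p4:(1,1)->(2,1)
Step 2: p0:(3,2)->(4,2) | p1:(3,5)->(4,5) | p2:escaped | p3:(1,0)->(2,0) | p4:(2,1)->(3,1)
Step 3: p0:(4,2)->(4,1)->EXIT | p1:(4,5)->(4,4) | p2:escaped | p3:(2,0)->(3,0) | p4:(3,1)->(4,1)->EXIT

ESCAPED (4,4) ESCAPED (3,0) ESCAPED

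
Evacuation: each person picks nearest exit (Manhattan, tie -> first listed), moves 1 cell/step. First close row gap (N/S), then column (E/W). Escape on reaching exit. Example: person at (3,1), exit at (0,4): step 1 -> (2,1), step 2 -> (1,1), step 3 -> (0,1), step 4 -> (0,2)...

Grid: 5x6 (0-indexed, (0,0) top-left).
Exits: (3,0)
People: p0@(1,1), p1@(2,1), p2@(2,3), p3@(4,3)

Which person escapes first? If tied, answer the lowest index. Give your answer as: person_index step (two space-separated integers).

Step 1: p0:(1,1)->(2,1) | p1:(2,1)->(3,1) | p2:(2,3)->(3,3) | p3:(4,3)->(3,3)
Step 2: p0:(2,1)->(3,1) | p1:(3,1)->(3,0)->EXIT | p2:(3,3)->(3,2) | p3:(3,3)->(3,2)
Step 3: p0:(3,1)->(3,0)->EXIT | p1:escaped | p2:(3,2)->(3,1) | p3:(3,2)->(3,1)
Step 4: p0:escaped | p1:escaped | p2:(3,1)->(3,0)->EXIT | p3:(3,1)->(3,0)->EXIT
Exit steps: [3, 2, 4, 4]
First to escape: p1 at step 2

Answer: 1 2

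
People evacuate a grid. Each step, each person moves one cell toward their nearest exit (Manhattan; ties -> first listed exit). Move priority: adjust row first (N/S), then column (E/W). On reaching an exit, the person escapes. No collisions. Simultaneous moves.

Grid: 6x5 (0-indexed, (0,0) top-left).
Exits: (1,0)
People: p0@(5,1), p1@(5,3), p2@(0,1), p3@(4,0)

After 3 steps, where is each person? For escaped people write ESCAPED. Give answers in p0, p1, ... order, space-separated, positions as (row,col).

Step 1: p0:(5,1)->(4,1) | p1:(5,3)->(4,3) | p2:(0,1)->(1,1) | p3:(4,0)->(3,0)
Step 2: p0:(4,1)->(3,1) | p1:(4,3)->(3,3) | p2:(1,1)->(1,0)->EXIT | p3:(3,0)->(2,0)
Step 3: p0:(3,1)->(2,1) | p1:(3,3)->(2,3) | p2:escaped | p3:(2,0)->(1,0)->EXIT

(2,1) (2,3) ESCAPED ESCAPED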